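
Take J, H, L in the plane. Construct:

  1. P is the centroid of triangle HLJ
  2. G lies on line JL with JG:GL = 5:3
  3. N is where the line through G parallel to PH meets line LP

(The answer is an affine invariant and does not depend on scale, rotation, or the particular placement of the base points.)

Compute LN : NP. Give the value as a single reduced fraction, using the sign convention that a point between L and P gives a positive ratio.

Set J = (0, 0), H = (1, 0), L = (0, 1); any affine frame gives the same invariant.
1. P is the centroid of triangle HLJ ⇒ P = (1/3, 1/3)
2. G lies on line JL with JG:GL = 5:3 ⇒ G = (0, 5/8)
3. N is where the line through G parallel to PH meets line LP ⇒ N = (1/4, 1/2)
N = L + t·(P−L) with t = 3/4, so LN:NP = t:(1−t) = 3/4:1/4

LN:NP = 3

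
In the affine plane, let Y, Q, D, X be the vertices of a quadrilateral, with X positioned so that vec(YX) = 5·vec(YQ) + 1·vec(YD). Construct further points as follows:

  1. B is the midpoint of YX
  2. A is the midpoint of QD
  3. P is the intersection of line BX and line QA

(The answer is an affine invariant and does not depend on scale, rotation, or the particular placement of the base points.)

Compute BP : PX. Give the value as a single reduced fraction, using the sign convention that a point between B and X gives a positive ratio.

Work in coordinates with Y = (0, 0), Q = (1, 0), D = (0, 1), X = (5, 1).
1. B is the midpoint of YX ⇒ B = (5/2, 1/2)
2. A is the midpoint of QD ⇒ A = (1/2, 1/2)
3. P is the intersection of line BX and line QA ⇒ P = (5/6, 1/6)
P = B + t·(X−B) with t = -2/3, so BP:PX = t:(1−t) = -2/3:5/3

BP:PX = -2/5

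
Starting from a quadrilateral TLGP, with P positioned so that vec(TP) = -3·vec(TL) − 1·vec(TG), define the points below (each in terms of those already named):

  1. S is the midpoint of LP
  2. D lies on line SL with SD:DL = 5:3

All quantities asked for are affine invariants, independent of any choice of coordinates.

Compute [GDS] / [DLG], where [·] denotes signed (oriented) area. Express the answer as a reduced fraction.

Work in coordinates with T = (0, 0), L = (1, 0), G = (0, 1), P = (-3, -1).
1. S is the midpoint of LP ⇒ S = (-1, -1/2)
2. D lies on line SL with SD:DL = 5:3 ⇒ D = (1/4, -3/16)
2·[GDS] = -25/16, 2·[DLG] = 15/16
[GDS]:[DLG] = -25/16:15/16 = -5/3

[GDS]:[DLG] = -5/3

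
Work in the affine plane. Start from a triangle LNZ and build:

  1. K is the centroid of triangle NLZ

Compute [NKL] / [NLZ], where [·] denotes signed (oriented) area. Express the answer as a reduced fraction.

[NKL]:[NLZ] = -1/3

Assign L = (0, 0), N = (1, 0), Z = (0, 1) — the answer is frame-independent, so this choice is without loss of generality.
1. K is the centroid of triangle NLZ ⇒ K = (1/3, 1/3)
2·[NKL] = 1/3, 2·[NLZ] = -1
[NKL]:[NLZ] = 1/3:-1 = -1/3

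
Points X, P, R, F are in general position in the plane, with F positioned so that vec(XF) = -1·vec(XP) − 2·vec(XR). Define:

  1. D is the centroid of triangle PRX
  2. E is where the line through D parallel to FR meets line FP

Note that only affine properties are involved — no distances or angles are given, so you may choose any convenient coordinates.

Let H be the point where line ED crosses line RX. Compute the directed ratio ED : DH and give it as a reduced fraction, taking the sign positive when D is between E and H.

ED:DH = -3/2

Assign X = (0, 0), P = (1, 0), R = (0, 1), F = (-1, -2) — the answer is frame-independent, so this choice is without loss of generality.
1. D is the centroid of triangle PRX ⇒ D = (1/3, 1/3)
2. E is where the line through D parallel to FR meets line FP ⇒ E = (-1/6, -7/6)
line ED meets RX at H = (0, -2/3)
D = E + t·(H−E) with t = 3, so ED:DH = 3:-2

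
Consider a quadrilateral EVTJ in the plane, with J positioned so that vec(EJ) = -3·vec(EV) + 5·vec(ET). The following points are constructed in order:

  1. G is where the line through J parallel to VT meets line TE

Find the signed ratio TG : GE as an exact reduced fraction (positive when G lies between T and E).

TG:GE = -1/2

Assign E = (0, 0), V = (1, 0), T = (0, 1), J = (-3, 5) — the answer is frame-independent, so this choice is without loss of generality.
1. G is where the line through J parallel to VT meets line TE ⇒ G = (0, 2)
G = T + t·(E−T) with t = -1, so TG:GE = t:(1−t) = -1:2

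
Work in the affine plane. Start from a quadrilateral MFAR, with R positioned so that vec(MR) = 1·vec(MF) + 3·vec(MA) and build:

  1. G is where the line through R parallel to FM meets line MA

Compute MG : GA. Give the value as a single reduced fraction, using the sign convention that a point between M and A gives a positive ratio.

MG:GA = -3/2

Assign M = (0, 0), F = (1, 0), A = (0, 1), R = (1, 3) — the answer is frame-independent, so this choice is without loss of generality.
1. G is where the line through R parallel to FM meets line MA ⇒ G = (0, 3)
G = M + t·(A−M) with t = 3, so MG:GA = t:(1−t) = 3:-2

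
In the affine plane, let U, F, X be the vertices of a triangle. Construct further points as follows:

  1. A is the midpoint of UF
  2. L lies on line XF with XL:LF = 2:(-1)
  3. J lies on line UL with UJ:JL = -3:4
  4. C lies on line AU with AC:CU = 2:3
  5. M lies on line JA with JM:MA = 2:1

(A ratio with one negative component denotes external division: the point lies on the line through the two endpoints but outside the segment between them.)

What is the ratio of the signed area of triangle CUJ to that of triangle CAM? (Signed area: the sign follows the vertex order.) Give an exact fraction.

Work in coordinates with U = (0, 0), F = (1, 0), X = (0, 1).
1. A is the midpoint of UF ⇒ A = (1/2, 0)
2. L lies on line XF with XL:LF = 2:(-1) ⇒ L = (2, -1)
3. J lies on line UL with UJ:JL = -3:4 ⇒ J = (-6, 3)
4. C lies on line AU with AC:CU = 2:3 ⇒ C = (3/10, 0)
5. M lies on line JA with JM:MA = 2:1 ⇒ M = (-5/3, 1)
2·[CUJ] = -9/10, 2·[CAM] = 1/5
[CUJ]:[CAM] = -9/10:1/5 = -9/2

[CUJ]:[CAM] = -9/2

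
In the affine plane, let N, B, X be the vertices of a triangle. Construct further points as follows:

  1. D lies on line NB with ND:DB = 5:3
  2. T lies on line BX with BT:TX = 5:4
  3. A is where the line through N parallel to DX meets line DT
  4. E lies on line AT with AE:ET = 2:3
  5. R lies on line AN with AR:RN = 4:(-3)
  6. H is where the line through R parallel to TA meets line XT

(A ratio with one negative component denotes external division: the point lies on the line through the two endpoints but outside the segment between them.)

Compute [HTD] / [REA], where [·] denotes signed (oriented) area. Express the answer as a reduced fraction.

[HTD]:[REA] = 10/19

Assign N = (0, 0), B = (1, 0), X = (0, 1) — the answer is frame-independent, so this choice is without loss of generality.
1. D lies on line NB with ND:DB = 5:3 ⇒ D = (5/8, 0)
2. T lies on line BX with BT:TX = 5:4 ⇒ T = (4/9, 5/9)
3. A is where the line through N parallel to DX meets line DT ⇒ A = (125/96, -25/12)
4. E lies on line AT with AE:ET = 2:3 ⇒ E = (1381/1440, -37/36)
5. R lies on line AN with AR:RN = 4:(-3) ⇒ R = (-125/32, 25/4)
6. H is where the line through R parallel to TA meets line XT ⇒ H = (-88/27, 115/27)
2·[HTD] = -25/18, 2·[REA] = -95/36
[HTD]:[REA] = -25/18:-95/36 = 10/19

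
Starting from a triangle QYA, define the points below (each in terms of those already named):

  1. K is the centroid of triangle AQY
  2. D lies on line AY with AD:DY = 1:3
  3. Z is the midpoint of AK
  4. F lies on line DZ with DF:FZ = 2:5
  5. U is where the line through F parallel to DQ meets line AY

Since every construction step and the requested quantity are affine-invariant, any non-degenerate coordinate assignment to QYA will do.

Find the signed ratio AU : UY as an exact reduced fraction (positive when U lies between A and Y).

AU:UY = 5/16

Assign Q = (0, 0), Y = (1, 0), A = (0, 1) — the answer is frame-independent, so this choice is without loss of generality.
1. K is the centroid of triangle AQY ⇒ K = (1/3, 1/3)
2. D lies on line AY with AD:DY = 1:3 ⇒ D = (1/4, 3/4)
3. Z is the midpoint of AK ⇒ Z = (1/6, 2/3)
4. F lies on line DZ with DF:FZ = 2:5 ⇒ F = (19/84, 61/84)
5. U is where the line through F parallel to DQ meets line AY ⇒ U = (5/21, 16/21)
U = A + t·(Y−A) with t = 5/21, so AU:UY = t:(1−t) = 5/21:16/21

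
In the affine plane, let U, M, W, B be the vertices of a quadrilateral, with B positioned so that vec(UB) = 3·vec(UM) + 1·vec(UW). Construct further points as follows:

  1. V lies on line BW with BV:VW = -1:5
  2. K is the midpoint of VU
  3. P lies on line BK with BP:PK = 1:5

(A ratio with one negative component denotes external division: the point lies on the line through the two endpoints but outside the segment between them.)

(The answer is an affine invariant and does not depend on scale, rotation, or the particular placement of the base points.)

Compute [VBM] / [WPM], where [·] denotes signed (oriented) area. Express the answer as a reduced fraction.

[VBM]:[WPM] = -36/131

Assign U = (0, 0), M = (1, 0), W = (0, 1), B = (3, 1) — the answer is frame-independent, so this choice is without loss of generality.
1. V lies on line BW with BV:VW = -1:5 ⇒ V = (15/4, 1)
2. K is the midpoint of VU ⇒ K = (15/8, 1/2)
3. P lies on line BK with BP:PK = 1:5 ⇒ P = (45/16, 11/12)
2·[VBM] = 3/4, 2·[WPM] = -131/48
[VBM]:[WPM] = 3/4:-131/48 = -36/131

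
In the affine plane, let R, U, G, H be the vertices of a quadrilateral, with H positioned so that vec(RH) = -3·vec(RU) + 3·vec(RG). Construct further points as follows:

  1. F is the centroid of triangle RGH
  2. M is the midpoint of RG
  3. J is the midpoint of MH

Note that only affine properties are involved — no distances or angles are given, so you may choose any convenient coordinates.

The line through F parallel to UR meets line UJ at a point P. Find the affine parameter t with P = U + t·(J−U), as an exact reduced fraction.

t = 16/21

Set R = (0, 0), U = (1, 0), G = (0, 1), H = (-3, 3); any affine frame gives the same invariant.
1. F is the centroid of triangle RGH ⇒ F = (-1, 4/3)
2. M is the midpoint of RG ⇒ M = (0, 1/2)
3. J is the midpoint of MH ⇒ J = (-3/2, 7/4)
through F parallel to UR: direction (-1, 0); meets UJ at P = (-19/21, 4/3)
P = U + t·(J−U) with t = 16/21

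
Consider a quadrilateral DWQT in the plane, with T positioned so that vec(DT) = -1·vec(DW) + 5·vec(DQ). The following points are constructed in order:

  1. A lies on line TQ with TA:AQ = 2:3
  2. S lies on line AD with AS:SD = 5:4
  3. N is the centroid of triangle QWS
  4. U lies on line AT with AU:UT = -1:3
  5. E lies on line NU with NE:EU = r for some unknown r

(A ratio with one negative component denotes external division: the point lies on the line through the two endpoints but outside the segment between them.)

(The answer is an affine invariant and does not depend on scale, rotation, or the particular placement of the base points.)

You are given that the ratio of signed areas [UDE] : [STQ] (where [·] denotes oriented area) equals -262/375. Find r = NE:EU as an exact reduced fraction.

r = 3/2

Work in coordinates with D = (0, 0), W = (1, 0), Q = (0, 1), T = (-1, 5).
1. A lies on line TQ with TA:AQ = 2:3 ⇒ A = (-3/5, 17/5)
2. S lies on line AD with AS:SD = 5:4 ⇒ S = (-4/15, 68/45)
3. N is the centroid of triangle QWS ⇒ N = (11/45, 113/135)
4. U lies on line AT with AU:UT = -1:3 ⇒ U = (-2/5, 13/5)
5. With NE:EU = r, write λ = r/(r+1) so E = N + λ·(U−N); E is affine-linear in λ
Every point depending on E is an affine combination of E and λ-independent points, so each such coordinate is linear in λ; the λ² term in each signed area is a multiple of (U−N)×(U−N) = 0, so 2·[UDE] and 2·[STQ] are each linear in λ. Evaluating at λ=0 and λ=1:
  2·[UDE] = -131/135·λ + 131/135,   2·[STQ] = -5/9
So [UDE]:[STQ] = (-131/135·λ + 131/135) / (-5/9). Setting this equal to -262/375:
  -131/135·λ + 131/135 = -262/375·(-5/9)  ⇒  λ = 3/5
Then r = λ/(1−λ) = (3/5)/(2/5) = 3/2. Check: with r = 3/2, E = (-32/225, 1279/675) and [UDE]:[STQ] = -262/375 as required.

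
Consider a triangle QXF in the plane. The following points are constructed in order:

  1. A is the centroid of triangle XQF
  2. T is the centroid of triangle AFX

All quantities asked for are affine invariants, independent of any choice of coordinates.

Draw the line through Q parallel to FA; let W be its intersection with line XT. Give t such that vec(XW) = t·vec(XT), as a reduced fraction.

Choose coordinates Q = (0, 0), X = (1, 0), F = (0, 1).
1. A is the centroid of triangle XQF ⇒ A = (1/3, 1/3)
2. T is the centroid of triangle AFX ⇒ T = (4/9, 4/9)
through Q parallel to FA: direction (1/3, -2/3); meets XT at W = (-2/3, 4/3)
W = X + t·(T−X) with t = 3

t = 3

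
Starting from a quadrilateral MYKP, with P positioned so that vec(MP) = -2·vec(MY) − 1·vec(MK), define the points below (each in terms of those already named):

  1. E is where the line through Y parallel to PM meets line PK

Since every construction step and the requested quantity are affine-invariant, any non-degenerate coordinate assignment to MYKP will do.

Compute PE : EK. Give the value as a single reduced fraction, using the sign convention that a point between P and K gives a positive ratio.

PE:EK = -1/3

Set M = (0, 0), Y = (1, 0), K = (0, 1), P = (-2, -1); any affine frame gives the same invariant.
1. E is where the line through Y parallel to PM meets line PK ⇒ E = (-3, -2)
E = P + t·(K−P) with t = -1/2, so PE:EK = t:(1−t) = -1/2:3/2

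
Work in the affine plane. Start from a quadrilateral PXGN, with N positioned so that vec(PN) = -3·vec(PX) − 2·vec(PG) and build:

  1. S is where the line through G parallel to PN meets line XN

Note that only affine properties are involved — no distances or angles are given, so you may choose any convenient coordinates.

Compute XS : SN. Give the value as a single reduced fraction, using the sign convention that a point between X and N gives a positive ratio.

XS:SN = -5/3

Work in coordinates with P = (0, 0), X = (1, 0), G = (0, 1), N = (-3, -2).
1. S is where the line through G parallel to PN meets line XN ⇒ S = (-9, -5)
S = X + t·(N−X) with t = 5/2, so XS:SN = t:(1−t) = 5/2:-3/2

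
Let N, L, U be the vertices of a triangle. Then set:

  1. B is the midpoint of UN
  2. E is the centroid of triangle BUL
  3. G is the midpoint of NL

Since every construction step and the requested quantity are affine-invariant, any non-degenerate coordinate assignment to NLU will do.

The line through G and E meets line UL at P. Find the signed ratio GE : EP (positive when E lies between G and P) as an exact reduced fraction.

Assign N = (0, 0), L = (1, 0), U = (0, 1) — the answer is frame-independent, so this choice is without loss of generality.
1. B is the midpoint of UN ⇒ B = (0, 1/2)
2. E is the centroid of triangle BUL ⇒ E = (1/3, 1/2)
3. G is the midpoint of NL ⇒ G = (1/2, 0)
line GE meets UL at P = (1/4, 3/4)
E = G + t·(P−G) with t = 2/3, so GE:EP = 2/3:1/3

GE:EP = 2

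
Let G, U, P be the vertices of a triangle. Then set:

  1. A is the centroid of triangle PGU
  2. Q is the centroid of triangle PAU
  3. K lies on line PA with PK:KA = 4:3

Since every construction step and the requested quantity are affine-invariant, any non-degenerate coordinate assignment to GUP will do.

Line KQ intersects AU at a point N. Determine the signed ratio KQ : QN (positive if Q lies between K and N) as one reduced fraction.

KQ:QN = 2/7

Work in coordinates with G = (0, 0), U = (1, 0), P = (0, 1).
1. A is the centroid of triangle PGU ⇒ A = (1/3, 1/3)
2. Q is the centroid of triangle PAU ⇒ Q = (4/9, 4/9)
3. K lies on line PA with PK:KA = 4:3 ⇒ K = (4/21, 13/21)
line KQ meets AU at N = (4/3, -1/6)
Q = K + t·(N−K) with t = 2/9, so KQ:QN = 2/9:7/9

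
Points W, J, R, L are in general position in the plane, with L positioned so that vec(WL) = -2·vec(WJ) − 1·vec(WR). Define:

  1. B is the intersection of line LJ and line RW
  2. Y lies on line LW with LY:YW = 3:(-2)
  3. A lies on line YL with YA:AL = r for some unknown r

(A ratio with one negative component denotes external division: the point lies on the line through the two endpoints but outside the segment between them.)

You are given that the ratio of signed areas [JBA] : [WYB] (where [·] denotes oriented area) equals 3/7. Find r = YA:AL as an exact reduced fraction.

r = 3/4

Choose coordinates W = (0, 0), J = (1, 0), R = (0, 1), L = (-2, -1).
1. B is the intersection of line LJ and line RW ⇒ B = (0, -1/3)
2. Y lies on line LW with LY:YW = 3:(-2) ⇒ Y = (4, 2)
3. With YA:AL = r, write λ = r/(r+1) so A = Y + λ·(L−Y); A is affine-linear in λ
Every point depending on A is an affine combination of A and λ-independent points, so each such coordinate is linear in λ; the λ² term in each signed area is a multiple of (L−Y)×(L−Y) = 0, so 2·[JBA] and 2·[WYB] are each linear in λ. Evaluating at λ=0 and λ=1:
  2·[JBA] = λ − 1,   2·[WYB] = -4/3
So [JBA]:[WYB] = (λ − 1) / (-4/3). Setting this equal to 3/7:
  λ − 1 = 3/7·(-4/3)  ⇒  λ = 3/7
Then r = λ/(1−λ) = (3/7)/(4/7) = 3/4. Check: with r = 3/4, A = (10/7, 5/7) and [JBA]:[WYB] = 3/7 as required.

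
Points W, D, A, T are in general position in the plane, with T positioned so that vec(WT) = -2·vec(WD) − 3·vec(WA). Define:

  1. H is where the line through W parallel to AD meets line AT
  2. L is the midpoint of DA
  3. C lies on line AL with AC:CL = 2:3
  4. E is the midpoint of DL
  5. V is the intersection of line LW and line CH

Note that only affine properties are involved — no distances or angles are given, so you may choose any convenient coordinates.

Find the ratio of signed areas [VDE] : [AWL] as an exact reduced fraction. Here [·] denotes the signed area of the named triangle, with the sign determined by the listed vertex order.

Assign W = (0, 0), D = (1, 0), A = (0, 1), T = (-2, -3) — the answer is frame-independent, so this choice is without loss of generality.
1. H is where the line through W parallel to AD meets line AT ⇒ H = (-1/3, 1/3)
2. L is the midpoint of DA ⇒ L = (1/2, 1/2)
3. C lies on line AL with AC:CL = 2:3 ⇒ C = (1/5, 4/5)
4. E is the midpoint of DL ⇒ E = (3/4, 1/4)
5. V is the intersection of line LW and line CH ⇒ V = (5, 5)
2·[VDE] = -9/4, 2·[AWL] = 1/2
[VDE]:[AWL] = -9/4:1/2 = -9/2

[VDE]:[AWL] = -9/2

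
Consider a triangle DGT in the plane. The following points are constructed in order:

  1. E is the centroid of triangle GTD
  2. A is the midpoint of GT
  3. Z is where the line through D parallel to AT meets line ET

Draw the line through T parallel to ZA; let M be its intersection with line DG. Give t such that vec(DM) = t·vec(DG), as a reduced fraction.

Work in coordinates with D = (0, 0), G = (1, 0), T = (0, 1).
1. E is the centroid of triangle GTD ⇒ E = (1/3, 1/3)
2. A is the midpoint of GT ⇒ A = (1/2, 1/2)
3. Z is where the line through D parallel to AT meets line ET ⇒ Z = (1, -1)
through T parallel to ZA: direction (-1/2, 3/2); meets DG at M = (1/3, 0)
M = D + t·(G−D) with t = 1/3

t = 1/3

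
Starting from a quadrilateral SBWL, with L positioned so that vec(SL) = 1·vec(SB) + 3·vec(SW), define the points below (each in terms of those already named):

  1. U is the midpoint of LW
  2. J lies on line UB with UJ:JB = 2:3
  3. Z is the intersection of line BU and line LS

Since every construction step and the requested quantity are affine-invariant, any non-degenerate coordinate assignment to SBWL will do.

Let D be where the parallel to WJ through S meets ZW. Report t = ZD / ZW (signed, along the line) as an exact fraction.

Choose coordinates S = (0, 0), B = (1, 0), W = (0, 1), L = (1, 3).
1. U is the midpoint of LW ⇒ U = (1/2, 2)
2. J lies on line UB with UJ:JB = 2:3 ⇒ J = (7/10, 6/5)
3. Z is the intersection of line BU and line LS ⇒ Z = (4/7, 12/7)
through S parallel to WJ: direction (7/10, 1/5); meets ZW at D = (-28/27, -8/27)
D = Z + t·(W−Z) with t = 76/27

t = 76/27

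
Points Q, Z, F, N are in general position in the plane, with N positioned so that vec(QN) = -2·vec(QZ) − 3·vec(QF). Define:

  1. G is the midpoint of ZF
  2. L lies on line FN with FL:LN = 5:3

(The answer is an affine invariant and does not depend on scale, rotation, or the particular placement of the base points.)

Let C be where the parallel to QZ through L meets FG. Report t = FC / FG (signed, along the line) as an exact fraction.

Choose coordinates Q = (0, 0), Z = (1, 0), F = (0, 1), N = (-2, -3).
1. G is the midpoint of ZF ⇒ G = (1/2, 1/2)
2. L lies on line FN with FL:LN = 5:3 ⇒ L = (-5/4, -3/2)
through L parallel to QZ: direction (1, 0); meets FG at C = (5/2, -3/2)
C = F + t·(G−F) with t = 5

t = 5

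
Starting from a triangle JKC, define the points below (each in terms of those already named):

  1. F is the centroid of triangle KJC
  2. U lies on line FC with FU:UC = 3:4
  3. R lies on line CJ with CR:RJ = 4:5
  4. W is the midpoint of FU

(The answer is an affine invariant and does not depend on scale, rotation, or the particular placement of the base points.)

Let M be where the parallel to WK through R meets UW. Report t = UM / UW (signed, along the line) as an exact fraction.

Assign J = (0, 0), K = (1, 0), C = (0, 1) — the answer is frame-independent, so this choice is without loss of generality.
1. F is the centroid of triangle KJC ⇒ F = (1/3, 1/3)
2. U lies on line FC with FU:UC = 3:4 ⇒ U = (4/21, 13/21)
3. R lies on line CJ with CR:RJ = 4:5 ⇒ R = (0, 5/9)
4. W is the midpoint of FU ⇒ W = (11/42, 10/21)
through R parallel to WK: direction (31/42, -10/21); meets UW at M = (62/189, 65/189)
M = U + t·(W−U) with t = 52/27

t = 52/27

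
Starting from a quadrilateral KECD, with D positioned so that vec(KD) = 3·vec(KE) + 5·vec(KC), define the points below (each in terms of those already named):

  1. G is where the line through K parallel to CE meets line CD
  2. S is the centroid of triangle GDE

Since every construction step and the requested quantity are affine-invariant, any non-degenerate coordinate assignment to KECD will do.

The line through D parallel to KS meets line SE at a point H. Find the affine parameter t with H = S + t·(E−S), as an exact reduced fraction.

t = -11/38

Choose coordinates K = (0, 0), E = (1, 0), C = (0, 1), D = (3, 5).
1. G is where the line through K parallel to CE meets line CD ⇒ G = (-3/7, 3/7)
2. S is the centroid of triangle GDE ⇒ S = (25/21, 38/21)
through D parallel to KS: direction (25/21, 38/21); meets SE at H = (71/57, 7/3)
H = S + t·(E−S) with t = -11/38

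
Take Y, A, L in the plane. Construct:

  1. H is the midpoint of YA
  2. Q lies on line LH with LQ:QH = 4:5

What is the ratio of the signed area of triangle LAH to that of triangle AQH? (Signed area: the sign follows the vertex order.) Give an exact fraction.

[LAH]:[AQH] = -9/5

Work in coordinates with Y = (0, 0), A = (1, 0), L = (0, 1).
1. H is the midpoint of YA ⇒ H = (1/2, 0)
2. Q lies on line LH with LQ:QH = 4:5 ⇒ Q = (2/9, 5/9)
2·[LAH] = -1/2, 2·[AQH] = 5/18
[LAH]:[AQH] = -1/2:5/18 = -9/5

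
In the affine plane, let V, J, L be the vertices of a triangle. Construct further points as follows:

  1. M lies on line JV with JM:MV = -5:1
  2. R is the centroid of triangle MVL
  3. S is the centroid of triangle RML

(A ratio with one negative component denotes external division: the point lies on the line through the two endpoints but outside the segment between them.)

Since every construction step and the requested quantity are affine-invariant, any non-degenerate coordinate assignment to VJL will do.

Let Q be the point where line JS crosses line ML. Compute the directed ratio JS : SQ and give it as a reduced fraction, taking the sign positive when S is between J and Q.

Choose coordinates V = (0, 0), J = (1, 0), L = (0, 1).
1. M lies on line JV with JM:MV = -5:1 ⇒ M = (-1/4, 0)
2. R is the centroid of triangle MVL ⇒ R = (-1/12, 1/3)
3. S is the centroid of triangle RML ⇒ S = (-1/9, 4/9)
line JS meets ML at Q = (-3/22, 5/11)
S = J + t·(Q−J) with t = 44/45, so JS:SQ = 44/45:1/45

JS:SQ = 44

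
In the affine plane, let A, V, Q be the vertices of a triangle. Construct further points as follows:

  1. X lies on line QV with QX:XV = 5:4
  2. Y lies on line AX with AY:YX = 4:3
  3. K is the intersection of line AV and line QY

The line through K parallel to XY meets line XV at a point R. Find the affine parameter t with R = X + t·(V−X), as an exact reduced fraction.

t = 20/47

Set A = (0, 0), V = (1, 0), Q = (0, 1); any affine frame gives the same invariant.
1. X lies on line QV with QX:XV = 5:4 ⇒ X = (5/9, 4/9)
2. Y lies on line AX with AY:YX = 4:3 ⇒ Y = (20/63, 16/63)
3. K is the intersection of line AV and line QY ⇒ K = (20/47, 0)
through K parallel to XY: direction (-5/21, -4/21); meets XV at R = (35/47, 12/47)
R = X + t·(V−X) with t = 20/47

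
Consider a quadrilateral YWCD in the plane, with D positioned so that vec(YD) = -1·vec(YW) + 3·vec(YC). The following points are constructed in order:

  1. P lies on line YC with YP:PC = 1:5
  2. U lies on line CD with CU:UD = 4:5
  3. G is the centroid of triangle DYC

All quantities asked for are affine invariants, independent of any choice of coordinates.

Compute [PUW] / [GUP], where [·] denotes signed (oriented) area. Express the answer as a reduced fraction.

[PUW]:[GUP] = 89/3

Choose coordinates Y = (0, 0), W = (1, 0), C = (0, 1), D = (-1, 3).
1. P lies on line YC with YP:PC = 1:5 ⇒ P = (0, 1/6)
2. U lies on line CD with CU:UD = 4:5 ⇒ U = (-4/9, 17/9)
3. G is the centroid of triangle DYC ⇒ G = (-1/3, 4/3)
2·[PUW] = -89/54, 2·[GUP] = -1/18
[PUW]:[GUP] = -89/54:-1/18 = 89/3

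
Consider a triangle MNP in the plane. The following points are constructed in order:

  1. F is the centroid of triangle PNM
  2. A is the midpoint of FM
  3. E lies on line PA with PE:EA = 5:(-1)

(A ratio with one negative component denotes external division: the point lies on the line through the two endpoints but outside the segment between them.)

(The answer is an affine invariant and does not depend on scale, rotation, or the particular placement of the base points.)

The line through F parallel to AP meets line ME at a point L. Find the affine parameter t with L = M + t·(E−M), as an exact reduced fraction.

Assign M = (0, 0), N = (1, 0), P = (0, 1) — the answer is frame-independent, so this choice is without loss of generality.
1. F is the centroid of triangle PNM ⇒ F = (1/3, 1/3)
2. A is the midpoint of FM ⇒ A = (1/6, 1/6)
3. E lies on line PA with PE:EA = 5:(-1) ⇒ E = (5/24, -1/24)
through F parallel to AP: direction (-1/6, 5/6); meets ME at L = (5/12, -1/12)
L = M + t·(E−M) with t = 2

t = 2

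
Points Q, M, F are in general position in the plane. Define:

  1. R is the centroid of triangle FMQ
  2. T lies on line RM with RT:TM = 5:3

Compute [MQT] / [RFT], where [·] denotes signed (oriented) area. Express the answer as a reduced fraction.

[MQT]:[RFT] = 3/5

Choose coordinates Q = (0, 0), M = (1, 0), F = (0, 1).
1. R is the centroid of triangle FMQ ⇒ R = (1/3, 1/3)
2. T lies on line RM with RT:TM = 5:3 ⇒ T = (3/4, 1/8)
2·[MQT] = -1/8, 2·[RFT] = -5/24
[MQT]:[RFT] = -1/8:-5/24 = 3/5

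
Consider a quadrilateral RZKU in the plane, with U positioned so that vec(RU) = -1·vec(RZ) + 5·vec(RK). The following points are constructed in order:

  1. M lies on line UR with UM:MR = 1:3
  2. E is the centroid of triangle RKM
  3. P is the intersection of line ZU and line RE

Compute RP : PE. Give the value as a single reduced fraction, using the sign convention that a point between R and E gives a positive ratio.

RP:PE = -60/37

Set R = (0, 0), Z = (1, 0), K = (0, 1), U = (-1, 5); any affine frame gives the same invariant.
1. M lies on line UR with UM:MR = 1:3 ⇒ M = (-3/4, 15/4)
2. E is the centroid of triangle RKM ⇒ E = (-1/4, 19/12)
3. P is the intersection of line ZU and line RE ⇒ P = (-15/23, 95/23)
P = R + t·(E−R) with t = 60/23, so RP:PE = t:(1−t) = 60/23:-37/23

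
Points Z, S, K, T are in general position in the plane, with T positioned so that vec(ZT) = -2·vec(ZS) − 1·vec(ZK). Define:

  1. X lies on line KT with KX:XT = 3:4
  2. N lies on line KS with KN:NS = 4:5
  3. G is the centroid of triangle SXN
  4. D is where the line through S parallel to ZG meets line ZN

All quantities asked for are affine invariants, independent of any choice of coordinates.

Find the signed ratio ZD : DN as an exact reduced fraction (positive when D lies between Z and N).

Set Z = (0, 0), S = (1, 0), K = (0, 1), T = (-2, -1); any affine frame gives the same invariant.
1. X lies on line KT with KX:XT = 3:4 ⇒ X = (-6/7, 1/7)
2. N lies on line KS with KN:NS = 4:5 ⇒ N = (4/9, 5/9)
3. G is the centroid of triangle SXN ⇒ G = (37/189, 44/189)
4. D is where the line through S parallel to ZG meets line ZN ⇒ D = (-176/9, -220/9)
D = Z + t·(N−Z) with t = -44, so ZD:DN = t:(1−t) = -44:45

ZD:DN = -44/45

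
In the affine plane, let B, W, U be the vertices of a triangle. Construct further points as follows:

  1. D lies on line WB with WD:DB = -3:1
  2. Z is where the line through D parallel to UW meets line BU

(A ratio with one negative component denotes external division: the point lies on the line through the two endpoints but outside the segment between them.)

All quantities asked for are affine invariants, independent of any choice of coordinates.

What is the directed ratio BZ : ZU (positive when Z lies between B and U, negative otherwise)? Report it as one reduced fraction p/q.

Assign B = (0, 0), W = (1, 0), U = (0, 1) — the answer is frame-independent, so this choice is without loss of generality.
1. D lies on line WB with WD:DB = -3:1 ⇒ D = (-1/2, 0)
2. Z is where the line through D parallel to UW meets line BU ⇒ Z = (0, -1/2)
Z = B + t·(U−B) with t = -1/2, so BZ:ZU = t:(1−t) = -1/2:3/2

BZ:ZU = -1/3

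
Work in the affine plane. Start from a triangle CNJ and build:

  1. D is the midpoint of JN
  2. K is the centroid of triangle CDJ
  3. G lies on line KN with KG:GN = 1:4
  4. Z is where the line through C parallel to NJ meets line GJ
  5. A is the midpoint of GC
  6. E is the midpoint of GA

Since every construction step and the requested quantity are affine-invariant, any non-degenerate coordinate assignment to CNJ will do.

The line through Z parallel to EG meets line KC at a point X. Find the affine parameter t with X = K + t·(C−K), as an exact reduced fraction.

Choose coordinates C = (0, 0), N = (1, 0), J = (0, 1).
1. D is the midpoint of JN ⇒ D = (1/2, 1/2)
2. K is the centroid of triangle CDJ ⇒ K = (1/6, 1/2)
3. G lies on line KN with KG:GN = 1:4 ⇒ G = (1/3, 2/5)
4. Z is where the line through C parallel to NJ meets line GJ ⇒ Z = (5/4, -5/4)
5. A is the midpoint of GC ⇒ A = (1/6, 1/5)
6. E is the midpoint of GA ⇒ E = (1/4, 3/10)
through Z parallel to EG: direction (1/12, 1/10); meets KC at X = (-55/36, -55/12)
X = K + t·(C−K) with t = 61/6

t = 61/6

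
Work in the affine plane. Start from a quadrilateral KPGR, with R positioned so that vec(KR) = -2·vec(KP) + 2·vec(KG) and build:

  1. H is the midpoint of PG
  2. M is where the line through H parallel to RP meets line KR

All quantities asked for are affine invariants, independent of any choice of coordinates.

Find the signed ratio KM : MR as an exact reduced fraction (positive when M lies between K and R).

KM:MR = -5

Choose coordinates K = (0, 0), P = (1, 0), G = (0, 1), R = (-2, 2).
1. H is the midpoint of PG ⇒ H = (1/2, 1/2)
2. M is where the line through H parallel to RP meets line KR ⇒ M = (-5/2, 5/2)
M = K + t·(R−K) with t = 5/4, so KM:MR = t:(1−t) = 5/4:-1/4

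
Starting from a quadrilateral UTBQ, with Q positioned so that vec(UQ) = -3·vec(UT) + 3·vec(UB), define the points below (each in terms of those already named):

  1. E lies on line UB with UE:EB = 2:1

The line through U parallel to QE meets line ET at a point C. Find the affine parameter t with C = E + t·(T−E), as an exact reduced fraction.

Set U = (0, 0), T = (1, 0), B = (0, 1), Q = (-3, 3); any affine frame gives the same invariant.
1. E lies on line UB with UE:EB = 2:1 ⇒ E = (0, 2/3)
through U parallel to QE: direction (3, -7/3); meets ET at C = (-6, 14/3)
C = E + t·(T−E) with t = -6

t = -6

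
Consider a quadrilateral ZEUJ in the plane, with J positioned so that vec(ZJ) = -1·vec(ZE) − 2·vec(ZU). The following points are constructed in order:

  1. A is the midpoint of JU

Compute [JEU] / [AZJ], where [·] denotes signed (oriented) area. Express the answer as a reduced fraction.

Assign Z = (0, 0), E = (1, 0), U = (0, 1), J = (-1, -2) — the answer is frame-independent, so this choice is without loss of generality.
1. A is the midpoint of JU ⇒ A = (-1/2, -1/2)
2·[JEU] = 4, 2·[AZJ] = -1/2
[JEU]:[AZJ] = 4:-1/2 = -8

[JEU]:[AZJ] = -8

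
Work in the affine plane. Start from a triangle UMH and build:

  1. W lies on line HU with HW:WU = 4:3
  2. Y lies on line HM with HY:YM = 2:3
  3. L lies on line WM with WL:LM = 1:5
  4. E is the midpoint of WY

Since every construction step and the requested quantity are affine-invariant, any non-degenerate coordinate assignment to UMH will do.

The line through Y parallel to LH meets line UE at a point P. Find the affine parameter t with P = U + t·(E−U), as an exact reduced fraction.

Assign U = (0, 0), M = (1, 0), H = (0, 1) — the answer is frame-independent, so this choice is without loss of generality.
1. W lies on line HU with HW:WU = 4:3 ⇒ W = (0, 3/7)
2. Y lies on line HM with HY:YM = 2:3 ⇒ Y = (2/5, 3/5)
3. L lies on line WM with WL:LM = 1:5 ⇒ L = (1/6, 5/14)
4. E is the midpoint of WY ⇒ E = (1/5, 18/35)
through Y parallel to LH: direction (-1/6, 9/14); meets UE at P = (1/3, 6/7)
P = U + t·(E−U) with t = 5/3

t = 5/3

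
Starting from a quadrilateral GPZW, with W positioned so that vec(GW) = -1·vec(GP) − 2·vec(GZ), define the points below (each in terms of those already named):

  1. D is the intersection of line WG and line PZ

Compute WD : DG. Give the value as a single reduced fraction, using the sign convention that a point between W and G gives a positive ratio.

Assign G = (0, 0), P = (1, 0), Z = (0, 1), W = (-1, -2) — the answer is frame-independent, so this choice is without loss of generality.
1. D is the intersection of line WG and line PZ ⇒ D = (1/3, 2/3)
D = W + t·(G−W) with t = 4/3, so WD:DG = t:(1−t) = 4/3:-1/3

WD:DG = -4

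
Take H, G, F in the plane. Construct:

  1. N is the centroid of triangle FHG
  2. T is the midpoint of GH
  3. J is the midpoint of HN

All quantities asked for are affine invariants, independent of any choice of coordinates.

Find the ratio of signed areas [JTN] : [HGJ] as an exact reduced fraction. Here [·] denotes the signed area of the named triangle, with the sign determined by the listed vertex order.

[JTN]:[HGJ] = 1/2

Assign H = (0, 0), G = (1, 0), F = (0, 1) — the answer is frame-independent, so this choice is without loss of generality.
1. N is the centroid of triangle FHG ⇒ N = (1/3, 1/3)
2. T is the midpoint of GH ⇒ T = (1/2, 0)
3. J is the midpoint of HN ⇒ J = (1/6, 1/6)
2·[JTN] = 1/12, 2·[HGJ] = 1/6
[JTN]:[HGJ] = 1/12:1/6 = 1/2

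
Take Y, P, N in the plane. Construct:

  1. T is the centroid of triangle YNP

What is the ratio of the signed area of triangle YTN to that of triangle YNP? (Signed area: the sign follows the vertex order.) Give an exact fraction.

Work in coordinates with Y = (0, 0), P = (1, 0), N = (0, 1).
1. T is the centroid of triangle YNP ⇒ T = (1/3, 1/3)
2·[YTN] = 1/3, 2·[YNP] = -1
[YTN]:[YNP] = 1/3:-1 = -1/3

[YTN]:[YNP] = -1/3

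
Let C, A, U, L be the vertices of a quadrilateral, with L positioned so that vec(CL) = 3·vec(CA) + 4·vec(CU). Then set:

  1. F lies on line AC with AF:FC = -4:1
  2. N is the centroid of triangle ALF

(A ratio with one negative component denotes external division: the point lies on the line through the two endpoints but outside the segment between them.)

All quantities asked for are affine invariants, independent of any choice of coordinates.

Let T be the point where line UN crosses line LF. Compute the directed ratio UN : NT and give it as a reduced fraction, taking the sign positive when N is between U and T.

UN:NT = -17/8

Work in coordinates with C = (0, 0), A = (1, 0), U = (0, 1), L = (3, 4).
1. F lies on line AC with AF:FC = -4:1 ⇒ F = (-1/3, 0)
2. N is the centroid of triangle ALF ⇒ N = (11/9, 4/3)
line UN meets LF at T = (11/17, 20/17)
N = U + t·(T−U) with t = 17/9, so UN:NT = 17/9:-8/9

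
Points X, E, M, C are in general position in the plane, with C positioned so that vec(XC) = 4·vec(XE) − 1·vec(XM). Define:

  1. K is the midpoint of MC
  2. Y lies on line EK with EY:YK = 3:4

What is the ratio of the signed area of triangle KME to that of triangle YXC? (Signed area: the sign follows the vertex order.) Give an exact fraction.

Choose coordinates X = (0, 0), E = (1, 0), M = (0, 1), C = (4, -1).
1. K is the midpoint of MC ⇒ K = (2, 0)
2. Y lies on line EK with EY:YK = 3:4 ⇒ Y = (10/7, 0)
2·[KME] = 1, 2·[YXC] = 10/7
[KME]:[YXC] = 1:10/7 = 7/10

[KME]:[YXC] = 7/10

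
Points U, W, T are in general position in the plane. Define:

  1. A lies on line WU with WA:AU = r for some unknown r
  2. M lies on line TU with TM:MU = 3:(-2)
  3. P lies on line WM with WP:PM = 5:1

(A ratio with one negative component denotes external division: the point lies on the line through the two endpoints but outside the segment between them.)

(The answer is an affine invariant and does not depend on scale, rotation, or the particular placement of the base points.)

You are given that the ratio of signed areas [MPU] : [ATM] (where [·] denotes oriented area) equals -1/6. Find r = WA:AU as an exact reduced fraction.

r = -5/2

Choose coordinates U = (0, 0), W = (1, 0), T = (0, 1).
1. With WA:AU = r, write λ = r/(r+1) so A = W + λ·(U−W); A is affine-linear in λ
2. M lies on line TU with TM:MU = 3:(-2) ⇒ M = (0, -2)
3. P lies on line WM with WP:PM = 5:1 ⇒ P = (1/6, -5/3)
Every point depending on A is an affine combination of A and λ-independent points, so each such coordinate is linear in λ; the λ² term in each signed area is a multiple of (U−W)×(U−W) = 0, so 2·[MPU] and 2·[ATM] are each linear in λ. Evaluating at λ=0 and λ=1:
  2·[MPU] = 1/3,   2·[ATM] = -3·λ + 3
So [MPU]:[ATM] = (1/3) / (-3·λ + 3). Setting this equal to -1/6:
  1/3 = -1/6·(-3·λ + 3)  ⇒  λ = 5/3
Then r = λ/(1−λ) = (5/3)/(-2/3) = -5/2. Check: with r = -5/2, A = (-2/3, 0) and [MPU]:[ATM] = -1/6 as required.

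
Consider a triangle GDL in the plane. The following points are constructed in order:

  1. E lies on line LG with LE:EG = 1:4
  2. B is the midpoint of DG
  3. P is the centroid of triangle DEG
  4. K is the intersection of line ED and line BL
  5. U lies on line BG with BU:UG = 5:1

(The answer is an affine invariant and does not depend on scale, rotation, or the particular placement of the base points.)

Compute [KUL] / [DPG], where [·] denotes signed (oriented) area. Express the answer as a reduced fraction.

[KUL]:[DPG] = -25/48

Choose coordinates G = (0, 0), D = (1, 0), L = (0, 1).
1. E lies on line LG with LE:EG = 1:4 ⇒ E = (0, 4/5)
2. B is the midpoint of DG ⇒ B = (1/2, 0)
3. P is the centroid of triangle DEG ⇒ P = (1/3, 4/15)
4. K is the intersection of line ED and line BL ⇒ K = (1/6, 2/3)
5. U lies on line BG with BU:UG = 5:1 ⇒ U = (1/12, 0)
2·[KUL] = -5/36, 2·[DPG] = 4/15
[KUL]:[DPG] = -5/36:4/15 = -25/48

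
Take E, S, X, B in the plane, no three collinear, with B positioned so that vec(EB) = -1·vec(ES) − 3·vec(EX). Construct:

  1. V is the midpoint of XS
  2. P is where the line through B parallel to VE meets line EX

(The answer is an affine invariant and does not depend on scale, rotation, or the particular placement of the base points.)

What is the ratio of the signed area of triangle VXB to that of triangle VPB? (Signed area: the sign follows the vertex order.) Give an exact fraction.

[VXB]:[VPB] = -5/4

Set E = (0, 0), S = (1, 0), X = (0, 1), B = (-1, -3); any affine frame gives the same invariant.
1. V is the midpoint of XS ⇒ V = (1/2, 1/2)
2. P is where the line through B parallel to VE meets line EX ⇒ P = (0, -2)
2·[VXB] = 5/2, 2·[VPB] = -2
[VXB]:[VPB] = 5/2:-2 = -5/4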